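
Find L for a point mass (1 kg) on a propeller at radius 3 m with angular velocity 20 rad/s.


Given: m = 1 kg, r = 3 m, omega = 20 rad/s
For a point mass: I = m*r^2
I = 1*3^2 = 1*9 = 9
L = I*omega = 9*20
L = 180 kg*m^2/s

180 kg*m^2/s


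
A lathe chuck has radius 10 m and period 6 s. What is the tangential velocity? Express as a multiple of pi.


Given: radius r = 10 m, period T = 6 s
Using v = 2*pi*r / T
v = 2*pi*10 / 6
v = 20*pi / 6
v = 10/3*pi m/s

10/3*pi m/s


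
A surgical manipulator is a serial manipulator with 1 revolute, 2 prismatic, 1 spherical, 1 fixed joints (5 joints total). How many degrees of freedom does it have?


Given: serial robot with 1 revolute, 2 prismatic, 1 spherical, 1 fixed joints
DOF contribution per joint type: revolute=1, prismatic=1, spherical=3, fixed=0
DOF = 1*1 + 2*1 + 1*3 + 1*0
DOF = 6

6


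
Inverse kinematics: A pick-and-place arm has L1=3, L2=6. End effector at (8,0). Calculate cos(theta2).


Given: L1 = 3, L2 = 6, target (x, y) = (8, 0)
Using cos(theta2) = (x^2 + y^2 - L1^2 - L2^2) / (2*L1*L2)
x^2 + y^2 = 8^2 + 0 = 64
L1^2 + L2^2 = 9 + 36 = 45
Numerator = 64 - 45 = 19
Denominator = 2*3*6 = 36
cos(theta2) = 19/36 = 19/36

19/36


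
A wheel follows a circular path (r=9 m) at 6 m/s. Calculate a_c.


Given: v = 6 m/s, r = 9 m
Using a_c = v^2 / r
a_c = 6^2 / 9
a_c = 36 / 9
a_c = 4 m/s^2

4 m/s^2


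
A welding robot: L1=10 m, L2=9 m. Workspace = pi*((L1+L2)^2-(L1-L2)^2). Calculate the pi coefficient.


Given: L1 = 10, L2 = 9
(L1+L2)^2 = (19)^2 = 361
(L1-L2)^2 = (1)^2 = 1
Difference = 361 - 1 = 360
This equals 4*L1*L2 = 4*10*9 = 360
Workspace area = 360*pi

360


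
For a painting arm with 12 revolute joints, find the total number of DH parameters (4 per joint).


Given: 12 joints, 4 DH parameters per joint (d, theta, a, alpha)
Total DH parameters = number_of_joints * 4
Total = 12 * 4
Total = 48

48


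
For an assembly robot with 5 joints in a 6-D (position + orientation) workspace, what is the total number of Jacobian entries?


Given: task space dimension = 6, joints = 5
Jacobian is a 6 x 5 matrix
Total entries = rows * columns
Total = 6 * 5
Total = 30

30


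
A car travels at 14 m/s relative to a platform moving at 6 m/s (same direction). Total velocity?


Given: object velocity = 14 m/s, platform velocity = 6 m/s (same direction)
Using classical velocity addition: v_total = v_object + v_platform
v_total = 14 + 6
v_total = 20 m/s

20 m/s


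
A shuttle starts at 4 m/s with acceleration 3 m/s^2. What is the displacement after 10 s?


Given: v0 = 4 m/s, a = 3 m/s^2, t = 10 s
Using s = v0*t + (1/2)*a*t^2
s = 4*10 + (1/2)*3*10^2
s = 40 + (1/2)*300
s = 40 + 150
s = 190

190 m


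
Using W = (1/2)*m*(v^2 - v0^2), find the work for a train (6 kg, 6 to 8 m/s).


Given: m = 6 kg, v0 = 6 m/s, v = 8 m/s
Using W = (1/2)*m*(v^2 - v0^2)
v^2 = 8^2 = 64
v0^2 = 6^2 = 36
v^2 - v0^2 = 64 - 36 = 28
W = (1/2)*6*28 = 84 J

84 J


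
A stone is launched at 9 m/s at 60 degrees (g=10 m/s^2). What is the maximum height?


Given: v0 = 9 m/s, theta = 60 deg, g = 10 m/s^2
sin^2(60) = 3/4
Using H = v0^2 * sin^2(theta) / (2*g)
H = 9^2 * 3/4 / (2*10)
H = 81 * 3/4 / 20
H = 243/4 / 20
H = 243/80 m

243/80 m


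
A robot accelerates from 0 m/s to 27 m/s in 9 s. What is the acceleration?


Given: initial velocity v0 = 0 m/s, final velocity v = 27 m/s, time t = 9 s
Using a = (v - v0) / t
a = (27 - 0) / 9
a = 27 / 9
a = 3 m/s^2

3 m/s^2


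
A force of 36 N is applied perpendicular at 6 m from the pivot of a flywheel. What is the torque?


Given: F = 36 N, r = 6 m, angle = 90 deg (perpendicular)
Using tau = F * r * sin(90)
sin(90) = 1
tau = 36 * 6 * 1
tau = 216 Nm

216 Nm


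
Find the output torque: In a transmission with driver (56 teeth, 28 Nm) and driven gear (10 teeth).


Given: N1 = 56, N2 = 10, T1 = 28 Nm
Using T2/T1 = N2/N1
T2 = T1 * N2 / N1
T2 = 28 * 10 / 56
T2 = 280 / 56
T2 = 5 Nm

5 Nm


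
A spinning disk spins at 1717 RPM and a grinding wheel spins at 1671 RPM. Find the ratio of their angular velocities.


Given: RPM_A = 1717, RPM_B = 1671
omega = 2*pi*RPM/60, so omega_A/omega_B = RPM_A / RPM_B
omega_A/omega_B = 1717 / 1671
omega_A/omega_B = 1717/1671

1717/1671


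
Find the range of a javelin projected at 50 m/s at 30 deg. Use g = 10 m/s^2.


Given: v0 = 50 m/s, theta = 30 deg, g = 10 m/s^2
sin(2*30) = sin(60) = sqrt(3)/2
Using R = v0^2 * sin(2*theta) / g
R = 50^2 * (sqrt(3)/2) / 10
R = 2500 * sqrt(3) / 20
R = 125*sqrt(3) m

125*sqrt(3) m


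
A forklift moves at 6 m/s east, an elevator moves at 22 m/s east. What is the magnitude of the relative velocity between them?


Given: v_A = 6 m/s east, v_B = 22 m/s east
Both move in the same direction; relative speed = |v_A - v_B|
|6 - 22| = |-16|
= 16 m/s

16 m/s


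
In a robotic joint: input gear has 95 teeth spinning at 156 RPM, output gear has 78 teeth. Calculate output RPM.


Given: N1 = 95 teeth, w1 = 156 RPM, N2 = 78 teeth
Using N1*w1 = N2*w2
w2 = N1*w1 / N2
w2 = 95*156 / 78
w2 = 14820 / 78
w2 = 190 RPM

190 RPM


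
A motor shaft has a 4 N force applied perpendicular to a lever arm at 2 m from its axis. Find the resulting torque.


Given: F = 4 N, r = 2 m, angle = 90 deg (perpendicular)
Using tau = F * r * sin(90)
sin(90) = 1
tau = 4 * 2 * 1
tau = 8 Nm

8 Nm


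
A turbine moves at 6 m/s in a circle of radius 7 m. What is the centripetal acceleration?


Given: v = 6 m/s, r = 7 m
Using a_c = v^2 / r
a_c = 6^2 / 7
a_c = 36 / 7
a_c = 36/7 m/s^2

36/7 m/s^2


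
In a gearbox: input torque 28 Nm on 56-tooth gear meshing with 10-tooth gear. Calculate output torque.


Given: N1 = 56, N2 = 10, T1 = 28 Nm
Using T2/T1 = N2/N1
T2 = T1 * N2 / N1
T2 = 28 * 10 / 56
T2 = 280 / 56
T2 = 5 Nm

5 Nm


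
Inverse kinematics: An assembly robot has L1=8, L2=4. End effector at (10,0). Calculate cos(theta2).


Given: L1 = 8, L2 = 4, target (x, y) = (10, 0)
Using cos(theta2) = (x^2 + y^2 - L1^2 - L2^2) / (2*L1*L2)
x^2 + y^2 = 10^2 + 0 = 100
L1^2 + L2^2 = 64 + 16 = 80
Numerator = 100 - 80 = 20
Denominator = 2*8*4 = 64
cos(theta2) = 20/64 = 5/16

5/16


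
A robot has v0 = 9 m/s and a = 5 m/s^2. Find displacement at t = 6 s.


Given: v0 = 9 m/s, a = 5 m/s^2, t = 6 s
Using s = v0*t + (1/2)*a*t^2
s = 9*6 + (1/2)*5*6^2
s = 54 + (1/2)*180
s = 54 + 90
s = 144

144 m


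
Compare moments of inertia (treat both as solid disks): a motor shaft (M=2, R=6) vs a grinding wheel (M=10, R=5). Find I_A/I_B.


Given: M1=2 kg, R1=6 m, M2=10 kg, R2=5 m
For a disk: I = (1/2)*M*R^2, so I_A/I_B = (M1*R1^2)/(M2*R2^2)
M1*R1^2 = 2*36 = 72
M2*R2^2 = 10*25 = 250
I_A/I_B = 72/250 = 36/125

36/125


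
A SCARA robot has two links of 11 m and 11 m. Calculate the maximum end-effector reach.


Given: L1 = 11 m, L2 = 11 m
For a 2-link planar arm, max reach = L1 + L2 (fully extended)
Max reach = 11 + 11
Max reach = 22 m

22 m


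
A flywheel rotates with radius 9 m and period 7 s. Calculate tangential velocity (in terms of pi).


Given: radius r = 9 m, period T = 7 s
Using v = 2*pi*r / T
v = 2*pi*9 / 7
v = 18*pi / 7
v = 18/7*pi m/s

18/7*pi m/s


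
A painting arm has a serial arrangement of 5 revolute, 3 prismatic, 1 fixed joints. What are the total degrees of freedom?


Given: serial robot with 5 revolute, 3 prismatic, 1 fixed joints
DOF contribution per joint type: revolute=1, prismatic=1, spherical=3, fixed=0
DOF = 5*1 + 3*1 + 1*0
DOF = 8

8


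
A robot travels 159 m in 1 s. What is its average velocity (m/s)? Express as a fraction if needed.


Given: distance d = 159 m, time t = 1 s
Using v = d / t
v = 159 / 1
v = 159 m/s

159 m/s


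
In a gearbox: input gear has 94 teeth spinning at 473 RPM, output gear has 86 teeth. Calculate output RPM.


Given: N1 = 94 teeth, w1 = 473 RPM, N2 = 86 teeth
Using N1*w1 = N2*w2
w2 = N1*w1 / N2
w2 = 94*473 / 86
w2 = 44462 / 86
w2 = 517 RPM

517 RPM


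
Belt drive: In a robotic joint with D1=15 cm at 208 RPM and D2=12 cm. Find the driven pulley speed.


Given: D1 = 15 cm, w1 = 208 RPM, D2 = 12 cm
Using D1*w1 = D2*w2
w2 = D1*w1 / D2
w2 = 15*208 / 12
w2 = 3120 / 12
w2 = 260 RPM

260 RPM


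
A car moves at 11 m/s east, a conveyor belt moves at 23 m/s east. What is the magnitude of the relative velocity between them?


Given: v_A = 11 m/s east, v_B = 23 m/s east
Both move in the same direction; relative speed = |v_A - v_B|
|11 - 23| = |-12|
= 12 m/s

12 m/s


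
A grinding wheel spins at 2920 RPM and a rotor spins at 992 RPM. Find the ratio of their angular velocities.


Given: RPM_A = 2920, RPM_B = 992
omega = 2*pi*RPM/60, so omega_A/omega_B = RPM_A / RPM_B
omega_A/omega_B = 2920 / 992
omega_A/omega_B = 365/124

365/124


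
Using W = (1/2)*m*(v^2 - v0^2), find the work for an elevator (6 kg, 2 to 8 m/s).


Given: m = 6 kg, v0 = 2 m/s, v = 8 m/s
Using W = (1/2)*m*(v^2 - v0^2)
v^2 = 8^2 = 64
v0^2 = 2^2 = 4
v^2 - v0^2 = 64 - 4 = 60
W = (1/2)*6*60 = 180 J

180 J


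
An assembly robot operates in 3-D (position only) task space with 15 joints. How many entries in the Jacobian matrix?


Given: task space dimension = 3, joints = 15
Jacobian is a 3 x 15 matrix
Total entries = rows * columns
Total = 3 * 15
Total = 45

45


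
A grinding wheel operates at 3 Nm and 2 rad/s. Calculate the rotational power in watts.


Given: tau = 3 Nm, omega = 2 rad/s
Using P = tau * omega
P = 3 * 2
P = 6 W

6 W


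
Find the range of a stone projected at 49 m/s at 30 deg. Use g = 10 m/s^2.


Given: v0 = 49 m/s, theta = 30 deg, g = 10 m/s^2
sin(2*30) = sin(60) = sqrt(3)/2
Using R = v0^2 * sin(2*theta) / g
R = 49^2 * (sqrt(3)/2) / 10
R = 2401 * sqrt(3) / 20
R = 2401/20*sqrt(3) m

2401/20*sqrt(3) m


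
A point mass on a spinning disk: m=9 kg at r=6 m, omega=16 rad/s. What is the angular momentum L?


Given: m = 9 kg, r = 6 m, omega = 16 rad/s
For a point mass: I = m*r^2
I = 9*6^2 = 9*36 = 324
L = I*omega = 324*16
L = 5184 kg*m^2/s

5184 kg*m^2/s


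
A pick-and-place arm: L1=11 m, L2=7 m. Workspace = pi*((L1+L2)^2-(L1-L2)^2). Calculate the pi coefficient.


Given: L1 = 11, L2 = 7
(L1+L2)^2 = (18)^2 = 324
(L1-L2)^2 = (4)^2 = 16
Difference = 324 - 16 = 308
This equals 4*L1*L2 = 4*11*7 = 308
Workspace area = 308*pi

308


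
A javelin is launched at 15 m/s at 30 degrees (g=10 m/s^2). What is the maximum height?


Given: v0 = 15 m/s, theta = 30 deg, g = 10 m/s^2
sin^2(30) = 1/4
Using H = v0^2 * sin^2(theta) / (2*g)
H = 15^2 * 1/4 / (2*10)
H = 225 * 1/4 / 20
H = 225/4 / 20
H = 45/16 m

45/16 m


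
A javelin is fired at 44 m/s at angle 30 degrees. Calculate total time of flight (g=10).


Given: v0 = 44 m/s, theta = 30 deg, g = 10 m/s^2
sin(30) = 1/2
Using T = 2*v0*sin(theta) / g
T = 2*44*1/2 / 10
T = 44 / 10
T = 22/5 s

22/5 s


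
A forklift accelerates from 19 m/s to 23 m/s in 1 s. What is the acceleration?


Given: initial velocity v0 = 19 m/s, final velocity v = 23 m/s, time t = 1 s
Using a = (v - v0) / t
a = (23 - 19) / 1
a = 4 / 1
a = 4 m/s^2

4 m/s^2


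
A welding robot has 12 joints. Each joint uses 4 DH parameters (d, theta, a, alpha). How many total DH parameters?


Given: 12 joints, 4 DH parameters per joint (d, theta, a, alpha)
Total DH parameters = number_of_joints * 4
Total = 12 * 4
Total = 48

48


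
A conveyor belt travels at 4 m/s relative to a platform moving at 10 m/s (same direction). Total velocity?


Given: object velocity = 4 m/s, platform velocity = 10 m/s (same direction)
Using classical velocity addition: v_total = v_object + v_platform
v_total = 4 + 10
v_total = 14 m/s

14 m/s


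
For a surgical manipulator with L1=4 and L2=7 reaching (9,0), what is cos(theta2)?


Given: L1 = 4, L2 = 7, target (x, y) = (9, 0)
Using cos(theta2) = (x^2 + y^2 - L1^2 - L2^2) / (2*L1*L2)
x^2 + y^2 = 9^2 + 0 = 81
L1^2 + L2^2 = 16 + 49 = 65
Numerator = 81 - 65 = 16
Denominator = 2*4*7 = 56
cos(theta2) = 16/56 = 2/7

2/7


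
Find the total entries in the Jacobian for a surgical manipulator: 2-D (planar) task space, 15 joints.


Given: task space dimension = 2, joints = 15
Jacobian is a 2 x 15 matrix
Total entries = rows * columns
Total = 2 * 15
Total = 30

30


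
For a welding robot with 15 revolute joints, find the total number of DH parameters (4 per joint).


Given: 15 joints, 4 DH parameters per joint (d, theta, a, alpha)
Total DH parameters = number_of_joints * 4
Total = 15 * 4
Total = 60

60


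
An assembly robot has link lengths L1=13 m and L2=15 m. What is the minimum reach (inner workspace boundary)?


Given: L1 = 13 m, L2 = 15 m
For a 2-link planar arm, min reach = |L1 - L2| (second link folded back)
Min reach = |13 - 15|
Min reach = 2 m

2 m


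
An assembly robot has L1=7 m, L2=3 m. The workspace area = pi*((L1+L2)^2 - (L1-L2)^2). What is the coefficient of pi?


Given: L1 = 7, L2 = 3
(L1+L2)^2 = (10)^2 = 100
(L1-L2)^2 = (4)^2 = 16
Difference = 100 - 16 = 84
This equals 4*L1*L2 = 4*7*3 = 84
Workspace area = 84*pi

84


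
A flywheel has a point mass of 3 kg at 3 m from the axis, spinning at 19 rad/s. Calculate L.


Given: m = 3 kg, r = 3 m, omega = 19 rad/s
For a point mass: I = m*r^2
I = 3*3^2 = 3*9 = 27
L = I*omega = 27*19
L = 513 kg*m^2/s

513 kg*m^2/s


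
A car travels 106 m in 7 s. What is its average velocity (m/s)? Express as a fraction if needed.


Given: distance d = 106 m, time t = 7 s
Using v = d / t
v = 106 / 7
v = 106/7 m/s

106/7 m/s


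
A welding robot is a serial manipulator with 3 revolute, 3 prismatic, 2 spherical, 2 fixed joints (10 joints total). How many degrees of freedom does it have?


Given: serial robot with 3 revolute, 3 prismatic, 2 spherical, 2 fixed joints
DOF contribution per joint type: revolute=1, prismatic=1, spherical=3, fixed=0
DOF = 3*1 + 3*1 + 2*3 + 2*0
DOF = 12

12


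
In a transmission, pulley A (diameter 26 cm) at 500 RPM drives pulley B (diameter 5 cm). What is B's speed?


Given: D1 = 26 cm, w1 = 500 RPM, D2 = 5 cm
Using D1*w1 = D2*w2
w2 = D1*w1 / D2
w2 = 26*500 / 5
w2 = 13000 / 5
w2 = 2600 RPM

2600 RPM


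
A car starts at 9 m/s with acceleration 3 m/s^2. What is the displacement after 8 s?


Given: v0 = 9 m/s, a = 3 m/s^2, t = 8 s
Using s = v0*t + (1/2)*a*t^2
s = 9*8 + (1/2)*3*8^2
s = 72 + (1/2)*192
s = 72 + 96
s = 168

168 m


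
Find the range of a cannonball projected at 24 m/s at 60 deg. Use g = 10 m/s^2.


Given: v0 = 24 m/s, theta = 60 deg, g = 10 m/s^2
sin(2*60) = sin(120) = sqrt(3)/2
Using R = v0^2 * sin(2*theta) / g
R = 24^2 * (sqrt(3)/2) / 10
R = 576 * sqrt(3) / 20
R = 144/5*sqrt(3) m

144/5*sqrt(3) m


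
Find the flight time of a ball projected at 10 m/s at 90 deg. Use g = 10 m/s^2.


Given: v0 = 10 m/s, theta = 90 deg, g = 10 m/s^2
sin(90) = 1
Using T = 2*v0*sin(theta) / g
T = 2*10*1 / 10
T = 20 / 10
T = 2 s

2 s


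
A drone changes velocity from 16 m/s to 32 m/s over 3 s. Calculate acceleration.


Given: initial velocity v0 = 16 m/s, final velocity v = 32 m/s, time t = 3 s
Using a = (v - v0) / t
a = (32 - 16) / 3
a = 16 / 3
a = 16/3 m/s^2

16/3 m/s^2


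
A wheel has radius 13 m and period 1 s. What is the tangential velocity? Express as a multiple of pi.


Given: radius r = 13 m, period T = 1 s
Using v = 2*pi*r / T
v = 2*pi*13 / 1
v = 26*pi / 1
v = 26*pi m/s

26*pi m/s


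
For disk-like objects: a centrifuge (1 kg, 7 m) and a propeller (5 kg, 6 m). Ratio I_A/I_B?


Given: M1=1 kg, R1=7 m, M2=5 kg, R2=6 m
For a disk: I = (1/2)*M*R^2, so I_A/I_B = (M1*R1^2)/(M2*R2^2)
M1*R1^2 = 1*49 = 49
M2*R2^2 = 5*36 = 180
I_A/I_B = 49/180 = 49/180

49/180


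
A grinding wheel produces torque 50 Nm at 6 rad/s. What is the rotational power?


Given: tau = 50 Nm, omega = 6 rad/s
Using P = tau * omega
P = 50 * 6
P = 300 W

300 W


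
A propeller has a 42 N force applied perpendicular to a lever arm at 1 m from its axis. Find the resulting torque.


Given: F = 42 N, r = 1 m, angle = 90 deg (perpendicular)
Using tau = F * r * sin(90)
sin(90) = 1
tau = 42 * 1 * 1
tau = 42 Nm

42 Nm


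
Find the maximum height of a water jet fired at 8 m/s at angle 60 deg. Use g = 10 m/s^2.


Given: v0 = 8 m/s, theta = 60 deg, g = 10 m/s^2
sin^2(60) = 3/4
Using H = v0^2 * sin^2(theta) / (2*g)
H = 8^2 * 3/4 / (2*10)
H = 64 * 3/4 / 20
H = 48 / 20
H = 12/5 m

12/5 m


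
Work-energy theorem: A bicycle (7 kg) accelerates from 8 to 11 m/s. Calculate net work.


Given: m = 7 kg, v0 = 8 m/s, v = 11 m/s
Using W = (1/2)*m*(v^2 - v0^2)
v^2 = 11^2 = 121
v0^2 = 8^2 = 64
v^2 - v0^2 = 121 - 64 = 57
W = (1/2)*7*57 = 399/2 J

399/2 J


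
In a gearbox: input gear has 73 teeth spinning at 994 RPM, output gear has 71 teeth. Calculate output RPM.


Given: N1 = 73 teeth, w1 = 994 RPM, N2 = 71 teeth
Using N1*w1 = N2*w2
w2 = N1*w1 / N2
w2 = 73*994 / 71
w2 = 72562 / 71
w2 = 1022 RPM

1022 RPM


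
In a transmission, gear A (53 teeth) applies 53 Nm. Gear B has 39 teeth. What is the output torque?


Given: N1 = 53, N2 = 39, T1 = 53 Nm
Using T2/T1 = N2/N1
T2 = T1 * N2 / N1
T2 = 53 * 39 / 53
T2 = 2067 / 53
T2 = 39 Nm

39 Nm


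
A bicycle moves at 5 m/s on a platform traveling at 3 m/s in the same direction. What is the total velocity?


Given: object velocity = 5 m/s, platform velocity = 3 m/s (same direction)
Using classical velocity addition: v_total = v_object + v_platform
v_total = 5 + 3
v_total = 8 m/s

8 m/s


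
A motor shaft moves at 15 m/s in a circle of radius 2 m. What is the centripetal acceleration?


Given: v = 15 m/s, r = 2 m
Using a_c = v^2 / r
a_c = 15^2 / 2
a_c = 225 / 2
a_c = 225/2 m/s^2

225/2 m/s^2


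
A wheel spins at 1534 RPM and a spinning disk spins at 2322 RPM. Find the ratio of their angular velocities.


Given: RPM_A = 1534, RPM_B = 2322
omega = 2*pi*RPM/60, so omega_A/omega_B = RPM_A / RPM_B
omega_A/omega_B = 1534 / 2322
omega_A/omega_B = 767/1161

767/1161


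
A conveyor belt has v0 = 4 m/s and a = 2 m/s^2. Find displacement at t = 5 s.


Given: v0 = 4 m/s, a = 2 m/s^2, t = 5 s
Using s = v0*t + (1/2)*a*t^2
s = 4*5 + (1/2)*2*5^2
s = 20 + (1/2)*50
s = 20 + 25
s = 45

45 m


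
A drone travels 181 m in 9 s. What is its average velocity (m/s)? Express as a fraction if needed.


Given: distance d = 181 m, time t = 9 s
Using v = d / t
v = 181 / 9
v = 181/9 m/s

181/9 m/s


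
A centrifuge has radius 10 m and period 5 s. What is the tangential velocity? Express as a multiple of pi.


Given: radius r = 10 m, period T = 5 s
Using v = 2*pi*r / T
v = 2*pi*10 / 5
v = 20*pi / 5
v = 4*pi m/s

4*pi m/s


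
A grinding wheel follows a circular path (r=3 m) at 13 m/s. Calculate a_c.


Given: v = 13 m/s, r = 3 m
Using a_c = v^2 / r
a_c = 13^2 / 3
a_c = 169 / 3
a_c = 169/3 m/s^2

169/3 m/s^2


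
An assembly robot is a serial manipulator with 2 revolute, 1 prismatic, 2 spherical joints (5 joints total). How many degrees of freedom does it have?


Given: serial robot with 2 revolute, 1 prismatic, 2 spherical joints
DOF contribution per joint type: revolute=1, prismatic=1, spherical=3, fixed=0
DOF = 2*1 + 1*1 + 2*3
DOF = 9

9


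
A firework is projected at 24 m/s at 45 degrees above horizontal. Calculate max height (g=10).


Given: v0 = 24 m/s, theta = 45 deg, g = 10 m/s^2
sin^2(45) = 1/2
Using H = v0^2 * sin^2(theta) / (2*g)
H = 24^2 * 1/2 / (2*10)
H = 576 * 1/2 / 20
H = 288 / 20
H = 72/5 m

72/5 m


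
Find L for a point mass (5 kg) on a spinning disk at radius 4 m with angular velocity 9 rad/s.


Given: m = 5 kg, r = 4 m, omega = 9 rad/s
For a point mass: I = m*r^2
I = 5*4^2 = 5*16 = 80
L = I*omega = 80*9
L = 720 kg*m^2/s

720 kg*m^2/s


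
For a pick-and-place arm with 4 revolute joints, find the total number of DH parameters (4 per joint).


Given: 4 joints, 4 DH parameters per joint (d, theta, a, alpha)
Total DH parameters = number_of_joints * 4
Total = 4 * 4
Total = 16

16


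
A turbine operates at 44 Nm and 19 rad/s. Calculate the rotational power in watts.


Given: tau = 44 Nm, omega = 19 rad/s
Using P = tau * omega
P = 44 * 19
P = 836 W

836 W


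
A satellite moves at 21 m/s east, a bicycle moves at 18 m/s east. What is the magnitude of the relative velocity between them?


Given: v_A = 21 m/s east, v_B = 18 m/s east
Both move in the same direction; relative speed = |v_A - v_B|
|21 - 18| = |3|
= 3 m/s

3 m/s


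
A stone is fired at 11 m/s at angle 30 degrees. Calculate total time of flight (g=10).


Given: v0 = 11 m/s, theta = 30 deg, g = 10 m/s^2
sin(30) = 1/2
Using T = 2*v0*sin(theta) / g
T = 2*11*1/2 / 10
T = 11 / 10
T = 11/10 s

11/10 s


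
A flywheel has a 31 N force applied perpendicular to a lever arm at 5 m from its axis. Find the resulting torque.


Given: F = 31 N, r = 5 m, angle = 90 deg (perpendicular)
Using tau = F * r * sin(90)
sin(90) = 1
tau = 31 * 5 * 1
tau = 155 Nm

155 Nm


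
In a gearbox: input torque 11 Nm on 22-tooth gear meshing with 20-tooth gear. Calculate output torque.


Given: N1 = 22, N2 = 20, T1 = 11 Nm
Using T2/T1 = N2/N1
T2 = T1 * N2 / N1
T2 = 11 * 20 / 22
T2 = 220 / 22
T2 = 10 Nm

10 Nm


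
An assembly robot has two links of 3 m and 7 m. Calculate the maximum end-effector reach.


Given: L1 = 3 m, L2 = 7 m
For a 2-link planar arm, max reach = L1 + L2 (fully extended)
Max reach = 3 + 7
Max reach = 10 m

10 m


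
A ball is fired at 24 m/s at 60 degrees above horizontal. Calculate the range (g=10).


Given: v0 = 24 m/s, theta = 60 deg, g = 10 m/s^2
sin(2*60) = sin(120) = sqrt(3)/2
Using R = v0^2 * sin(2*theta) / g
R = 24^2 * (sqrt(3)/2) / 10
R = 576 * sqrt(3) / 20
R = 144/5*sqrt(3) m

144/5*sqrt(3) m


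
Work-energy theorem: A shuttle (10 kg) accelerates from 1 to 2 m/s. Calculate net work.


Given: m = 10 kg, v0 = 1 m/s, v = 2 m/s
Using W = (1/2)*m*(v^2 - v0^2)
v^2 = 2^2 = 4
v0^2 = 1^2 = 1
v^2 - v0^2 = 4 - 1 = 3
W = (1/2)*10*3 = 15 J

15 J


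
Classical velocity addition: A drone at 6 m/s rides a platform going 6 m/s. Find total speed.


Given: object velocity = 6 m/s, platform velocity = 6 m/s (same direction)
Using classical velocity addition: v_total = v_object + v_platform
v_total = 6 + 6
v_total = 12 m/s

12 m/s


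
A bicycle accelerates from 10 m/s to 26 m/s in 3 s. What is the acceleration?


Given: initial velocity v0 = 10 m/s, final velocity v = 26 m/s, time t = 3 s
Using a = (v - v0) / t
a = (26 - 10) / 3
a = 16 / 3
a = 16/3 m/s^2

16/3 m/s^2


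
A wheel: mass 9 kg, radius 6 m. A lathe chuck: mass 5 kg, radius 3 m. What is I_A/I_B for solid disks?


Given: M1=9 kg, R1=6 m, M2=5 kg, R2=3 m
For a disk: I = (1/2)*M*R^2, so I_A/I_B = (M1*R1^2)/(M2*R2^2)
M1*R1^2 = 9*36 = 324
M2*R2^2 = 5*9 = 45
I_A/I_B = 324/45 = 36/5

36/5


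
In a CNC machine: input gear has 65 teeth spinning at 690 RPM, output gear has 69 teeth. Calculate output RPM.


Given: N1 = 65 teeth, w1 = 690 RPM, N2 = 69 teeth
Using N1*w1 = N2*w2
w2 = N1*w1 / N2
w2 = 65*690 / 69
w2 = 44850 / 69
w2 = 650 RPM

650 RPM


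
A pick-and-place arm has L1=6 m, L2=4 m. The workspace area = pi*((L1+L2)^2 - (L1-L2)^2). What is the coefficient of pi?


Given: L1 = 6, L2 = 4
(L1+L2)^2 = (10)^2 = 100
(L1-L2)^2 = (2)^2 = 4
Difference = 100 - 4 = 96
This equals 4*L1*L2 = 4*6*4 = 96
Workspace area = 96*pi

96


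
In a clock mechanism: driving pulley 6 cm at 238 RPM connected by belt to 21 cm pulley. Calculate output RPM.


Given: D1 = 6 cm, w1 = 238 RPM, D2 = 21 cm
Using D1*w1 = D2*w2
w2 = D1*w1 / D2
w2 = 6*238 / 21
w2 = 1428 / 21
w2 = 68 RPM

68 RPM


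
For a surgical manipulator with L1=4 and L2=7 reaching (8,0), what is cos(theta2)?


Given: L1 = 4, L2 = 7, target (x, y) = (8, 0)
Using cos(theta2) = (x^2 + y^2 - L1^2 - L2^2) / (2*L1*L2)
x^2 + y^2 = 8^2 + 0 = 64
L1^2 + L2^2 = 16 + 49 = 65
Numerator = 64 - 65 = -1
Denominator = 2*4*7 = 56
cos(theta2) = -1/56 = -1/56

-1/56


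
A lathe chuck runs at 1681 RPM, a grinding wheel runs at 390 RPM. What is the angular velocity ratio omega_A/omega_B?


Given: RPM_A = 1681, RPM_B = 390
omega = 2*pi*RPM/60, so omega_A/omega_B = RPM_A / RPM_B
omega_A/omega_B = 1681 / 390
omega_A/omega_B = 1681/390

1681/390


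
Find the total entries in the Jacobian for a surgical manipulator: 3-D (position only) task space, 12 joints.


Given: task space dimension = 3, joints = 12
Jacobian is a 3 x 12 matrix
Total entries = rows * columns
Total = 3 * 12
Total = 36

36


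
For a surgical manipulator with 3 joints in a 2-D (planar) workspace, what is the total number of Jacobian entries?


Given: task space dimension = 2, joints = 3
Jacobian is a 2 x 3 matrix
Total entries = rows * columns
Total = 2 * 3
Total = 6

6


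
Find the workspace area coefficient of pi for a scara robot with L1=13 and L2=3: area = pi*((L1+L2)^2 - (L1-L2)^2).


Given: L1 = 13, L2 = 3
(L1+L2)^2 = (16)^2 = 256
(L1-L2)^2 = (10)^2 = 100
Difference = 256 - 100 = 156
This equals 4*L1*L2 = 4*13*3 = 156
Workspace area = 156*pi

156


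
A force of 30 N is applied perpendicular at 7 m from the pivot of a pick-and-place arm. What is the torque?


Given: F = 30 N, r = 7 m, angle = 90 deg (perpendicular)
Using tau = F * r * sin(90)
sin(90) = 1
tau = 30 * 7 * 1
tau = 210 Nm

210 Nm


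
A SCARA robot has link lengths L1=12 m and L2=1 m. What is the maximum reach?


Given: L1 = 12 m, L2 = 1 m
For a 2-link planar arm, max reach = L1 + L2 (fully extended)
Max reach = 12 + 1
Max reach = 13 m

13 m


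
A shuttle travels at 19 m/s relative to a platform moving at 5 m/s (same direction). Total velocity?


Given: object velocity = 19 m/s, platform velocity = 5 m/s (same direction)
Using classical velocity addition: v_total = v_object + v_platform
v_total = 19 + 5
v_total = 24 m/s

24 m/s


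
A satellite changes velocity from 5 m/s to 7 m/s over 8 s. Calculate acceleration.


Given: initial velocity v0 = 5 m/s, final velocity v = 7 m/s, time t = 8 s
Using a = (v - v0) / t
a = (7 - 5) / 8
a = 2 / 8
a = 1/4 m/s^2

1/4 m/s^2


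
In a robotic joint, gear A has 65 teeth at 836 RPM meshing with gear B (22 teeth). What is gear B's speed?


Given: N1 = 65 teeth, w1 = 836 RPM, N2 = 22 teeth
Using N1*w1 = N2*w2
w2 = N1*w1 / N2
w2 = 65*836 / 22
w2 = 54340 / 22
w2 = 2470 RPM

2470 RPM


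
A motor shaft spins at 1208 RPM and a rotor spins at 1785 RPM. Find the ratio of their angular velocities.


Given: RPM_A = 1208, RPM_B = 1785
omega = 2*pi*RPM/60, so omega_A/omega_B = RPM_A / RPM_B
omega_A/omega_B = 1208 / 1785
omega_A/omega_B = 1208/1785

1208/1785


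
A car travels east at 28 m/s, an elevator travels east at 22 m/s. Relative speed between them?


Given: v_A = 28 m/s east, v_B = 22 m/s east
Both move in the same direction; relative speed = |v_A - v_B|
|28 - 22| = |6|
= 6 m/s

6 m/s


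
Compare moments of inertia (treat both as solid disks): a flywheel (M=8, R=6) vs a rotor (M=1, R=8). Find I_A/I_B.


Given: M1=8 kg, R1=6 m, M2=1 kg, R2=8 m
For a disk: I = (1/2)*M*R^2, so I_A/I_B = (M1*R1^2)/(M2*R2^2)
M1*R1^2 = 8*36 = 288
M2*R2^2 = 1*64 = 64
I_A/I_B = 288/64 = 9/2

9/2


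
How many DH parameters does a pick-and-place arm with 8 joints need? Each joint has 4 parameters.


Given: 8 joints, 4 DH parameters per joint (d, theta, a, alpha)
Total DH parameters = number_of_joints * 4
Total = 8 * 4
Total = 32

32


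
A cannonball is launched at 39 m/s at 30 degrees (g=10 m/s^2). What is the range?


Given: v0 = 39 m/s, theta = 30 deg, g = 10 m/s^2
sin(2*30) = sin(60) = sqrt(3)/2
Using R = v0^2 * sin(2*theta) / g
R = 39^2 * (sqrt(3)/2) / 10
R = 1521 * sqrt(3) / 20
R = 1521/20*sqrt(3) m

1521/20*sqrt(3) m


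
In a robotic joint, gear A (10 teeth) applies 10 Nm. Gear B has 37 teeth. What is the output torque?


Given: N1 = 10, N2 = 37, T1 = 10 Nm
Using T2/T1 = N2/N1
T2 = T1 * N2 / N1
T2 = 10 * 37 / 10
T2 = 370 / 10
T2 = 37 Nm

37 Nm


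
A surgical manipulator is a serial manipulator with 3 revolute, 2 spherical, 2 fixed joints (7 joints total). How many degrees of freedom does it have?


Given: serial robot with 3 revolute, 2 spherical, 2 fixed joints
DOF contribution per joint type: revolute=1, prismatic=1, spherical=3, fixed=0
DOF = 3*1 + 2*3 + 2*0
DOF = 9

9


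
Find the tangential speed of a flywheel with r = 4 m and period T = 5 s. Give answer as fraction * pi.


Given: radius r = 4 m, period T = 5 s
Using v = 2*pi*r / T
v = 2*pi*4 / 5
v = 8*pi / 5
v = 8/5*pi m/s

8/5*pi m/s


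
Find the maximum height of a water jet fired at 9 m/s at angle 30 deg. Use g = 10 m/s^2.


Given: v0 = 9 m/s, theta = 30 deg, g = 10 m/s^2
sin^2(30) = 1/4
Using H = v0^2 * sin^2(theta) / (2*g)
H = 9^2 * 1/4 / (2*10)
H = 81 * 1/4 / 20
H = 81/4 / 20
H = 81/80 m

81/80 m


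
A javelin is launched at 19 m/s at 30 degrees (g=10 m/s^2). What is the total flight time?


Given: v0 = 19 m/s, theta = 30 deg, g = 10 m/s^2
sin(30) = 1/2
Using T = 2*v0*sin(theta) / g
T = 2*19*1/2 / 10
T = 19 / 10
T = 19/10 s

19/10 s


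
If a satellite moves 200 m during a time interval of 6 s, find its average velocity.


Given: distance d = 200 m, time t = 6 s
Using v = d / t
v = 200 / 6
v = 100/3 m/s

100/3 m/s


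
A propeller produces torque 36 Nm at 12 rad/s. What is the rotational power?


Given: tau = 36 Nm, omega = 12 rad/s
Using P = tau * omega
P = 36 * 12
P = 432 W

432 W


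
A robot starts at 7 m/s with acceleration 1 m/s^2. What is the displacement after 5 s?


Given: v0 = 7 m/s, a = 1 m/s^2, t = 5 s
Using s = v0*t + (1/2)*a*t^2
s = 7*5 + (1/2)*1*5^2
s = 35 + (1/2)*25
s = 35 + 25/2
s = 95/2

95/2 m


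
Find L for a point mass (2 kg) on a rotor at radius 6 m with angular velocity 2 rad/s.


Given: m = 2 kg, r = 6 m, omega = 2 rad/s
For a point mass: I = m*r^2
I = 2*6^2 = 2*36 = 72
L = I*omega = 72*2
L = 144 kg*m^2/s

144 kg*m^2/s


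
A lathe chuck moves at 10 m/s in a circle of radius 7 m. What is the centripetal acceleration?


Given: v = 10 m/s, r = 7 m
Using a_c = v^2 / r
a_c = 10^2 / 7
a_c = 100 / 7
a_c = 100/7 m/s^2

100/7 m/s^2


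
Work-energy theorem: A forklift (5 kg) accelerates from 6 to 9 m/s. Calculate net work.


Given: m = 5 kg, v0 = 6 m/s, v = 9 m/s
Using W = (1/2)*m*(v^2 - v0^2)
v^2 = 9^2 = 81
v0^2 = 6^2 = 36
v^2 - v0^2 = 81 - 36 = 45
W = (1/2)*5*45 = 225/2 J

225/2 J


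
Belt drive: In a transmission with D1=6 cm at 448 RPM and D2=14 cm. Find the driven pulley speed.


Given: D1 = 6 cm, w1 = 448 RPM, D2 = 14 cm
Using D1*w1 = D2*w2
w2 = D1*w1 / D2
w2 = 6*448 / 14
w2 = 2688 / 14
w2 = 192 RPM

192 RPM


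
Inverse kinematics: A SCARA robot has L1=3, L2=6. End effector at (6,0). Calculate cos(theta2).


Given: L1 = 3, L2 = 6, target (x, y) = (6, 0)
Using cos(theta2) = (x^2 + y^2 - L1^2 - L2^2) / (2*L1*L2)
x^2 + y^2 = 6^2 + 0 = 36
L1^2 + L2^2 = 9 + 36 = 45
Numerator = 36 - 45 = -9
Denominator = 2*3*6 = 36
cos(theta2) = -9/36 = -1/4

-1/4


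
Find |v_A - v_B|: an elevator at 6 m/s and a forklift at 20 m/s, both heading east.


Given: v_A = 6 m/s east, v_B = 20 m/s east
Both move in the same direction; relative speed = |v_A - v_B|
|6 - 20| = |-14|
= 14 m/s

14 m/s


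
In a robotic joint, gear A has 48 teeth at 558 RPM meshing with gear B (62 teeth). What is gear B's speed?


Given: N1 = 48 teeth, w1 = 558 RPM, N2 = 62 teeth
Using N1*w1 = N2*w2
w2 = N1*w1 / N2
w2 = 48*558 / 62
w2 = 26784 / 62
w2 = 432 RPM

432 RPM


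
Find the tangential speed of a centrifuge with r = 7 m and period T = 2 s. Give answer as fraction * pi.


Given: radius r = 7 m, period T = 2 s
Using v = 2*pi*r / T
v = 2*pi*7 / 2
v = 14*pi / 2
v = 7*pi m/s

7*pi m/s


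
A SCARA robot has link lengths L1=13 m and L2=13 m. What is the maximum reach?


Given: L1 = 13 m, L2 = 13 m
For a 2-link planar arm, max reach = L1 + L2 (fully extended)
Max reach = 13 + 13
Max reach = 26 m

26 m


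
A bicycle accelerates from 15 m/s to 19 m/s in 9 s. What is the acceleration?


Given: initial velocity v0 = 15 m/s, final velocity v = 19 m/s, time t = 9 s
Using a = (v - v0) / t
a = (19 - 15) / 9
a = 4 / 9
a = 4/9 m/s^2

4/9 m/s^2


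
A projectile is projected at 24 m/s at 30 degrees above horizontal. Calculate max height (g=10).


Given: v0 = 24 m/s, theta = 30 deg, g = 10 m/s^2
sin^2(30) = 1/4
Using H = v0^2 * sin^2(theta) / (2*g)
H = 24^2 * 1/4 / (2*10)
H = 576 * 1/4 / 20
H = 144 / 20
H = 36/5 m

36/5 m


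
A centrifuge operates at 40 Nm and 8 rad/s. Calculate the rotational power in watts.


Given: tau = 40 Nm, omega = 8 rad/s
Using P = tau * omega
P = 40 * 8
P = 320 W

320 W


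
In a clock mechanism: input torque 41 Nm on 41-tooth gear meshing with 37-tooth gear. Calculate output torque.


Given: N1 = 41, N2 = 37, T1 = 41 Nm
Using T2/T1 = N2/N1
T2 = T1 * N2 / N1
T2 = 41 * 37 / 41
T2 = 1517 / 41
T2 = 37 Nm

37 Nm


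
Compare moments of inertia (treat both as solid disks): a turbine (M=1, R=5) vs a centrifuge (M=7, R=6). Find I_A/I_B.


Given: M1=1 kg, R1=5 m, M2=7 kg, R2=6 m
For a disk: I = (1/2)*M*R^2, so I_A/I_B = (M1*R1^2)/(M2*R2^2)
M1*R1^2 = 1*25 = 25
M2*R2^2 = 7*36 = 252
I_A/I_B = 25/252 = 25/252

25/252


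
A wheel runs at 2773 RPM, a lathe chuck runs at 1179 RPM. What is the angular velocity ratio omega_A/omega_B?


Given: RPM_A = 2773, RPM_B = 1179
omega = 2*pi*RPM/60, so omega_A/omega_B = RPM_A / RPM_B
omega_A/omega_B = 2773 / 1179
omega_A/omega_B = 2773/1179

2773/1179


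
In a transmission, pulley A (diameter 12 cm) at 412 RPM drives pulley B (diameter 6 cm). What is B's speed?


Given: D1 = 12 cm, w1 = 412 RPM, D2 = 6 cm
Using D1*w1 = D2*w2
w2 = D1*w1 / D2
w2 = 12*412 / 6
w2 = 4944 / 6
w2 = 824 RPM

824 RPM


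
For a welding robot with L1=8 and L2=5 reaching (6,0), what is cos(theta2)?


Given: L1 = 8, L2 = 5, target (x, y) = (6, 0)
Using cos(theta2) = (x^2 + y^2 - L1^2 - L2^2) / (2*L1*L2)
x^2 + y^2 = 6^2 + 0 = 36
L1^2 + L2^2 = 64 + 25 = 89
Numerator = 36 - 89 = -53
Denominator = 2*8*5 = 80
cos(theta2) = -53/80 = -53/80

-53/80


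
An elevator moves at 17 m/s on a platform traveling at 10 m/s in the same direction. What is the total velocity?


Given: object velocity = 17 m/s, platform velocity = 10 m/s (same direction)
Using classical velocity addition: v_total = v_object + v_platform
v_total = 17 + 10
v_total = 27 m/s

27 m/s


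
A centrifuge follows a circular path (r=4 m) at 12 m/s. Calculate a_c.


Given: v = 12 m/s, r = 4 m
Using a_c = v^2 / r
a_c = 12^2 / 4
a_c = 144 / 4
a_c = 36 m/s^2

36 m/s^2


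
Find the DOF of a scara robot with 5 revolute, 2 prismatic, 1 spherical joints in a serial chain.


Given: serial robot with 5 revolute, 2 prismatic, 1 spherical joints
DOF contribution per joint type: revolute=1, prismatic=1, spherical=3, fixed=0
DOF = 5*1 + 2*1 + 1*3
DOF = 10

10


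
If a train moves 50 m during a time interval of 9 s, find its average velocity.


Given: distance d = 50 m, time t = 9 s
Using v = d / t
v = 50 / 9
v = 50/9 m/s

50/9 m/s


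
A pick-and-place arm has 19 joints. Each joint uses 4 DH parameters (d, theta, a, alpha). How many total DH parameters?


Given: 19 joints, 4 DH parameters per joint (d, theta, a, alpha)
Total DH parameters = number_of_joints * 4
Total = 19 * 4
Total = 76

76


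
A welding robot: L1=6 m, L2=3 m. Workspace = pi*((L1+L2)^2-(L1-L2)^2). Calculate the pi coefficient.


Given: L1 = 6, L2 = 3
(L1+L2)^2 = (9)^2 = 81
(L1-L2)^2 = (3)^2 = 9
Difference = 81 - 9 = 72
This equals 4*L1*L2 = 4*6*3 = 72
Workspace area = 72*pi

72


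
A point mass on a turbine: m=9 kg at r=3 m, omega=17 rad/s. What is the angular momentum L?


Given: m = 9 kg, r = 3 m, omega = 17 rad/s
For a point mass: I = m*r^2
I = 9*3^2 = 9*9 = 81
L = I*omega = 81*17
L = 1377 kg*m^2/s

1377 kg*m^2/s


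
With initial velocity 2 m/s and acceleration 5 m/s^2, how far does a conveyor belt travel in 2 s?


Given: v0 = 2 m/s, a = 5 m/s^2, t = 2 s
Using s = v0*t + (1/2)*a*t^2
s = 2*2 + (1/2)*5*2^2
s = 4 + (1/2)*20
s = 4 + 10
s = 14

14 m


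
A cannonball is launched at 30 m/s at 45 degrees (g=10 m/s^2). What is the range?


Given: v0 = 30 m/s, theta = 45 deg, g = 10 m/s^2
sin(2*45) = sin(90) = 1
Using R = v0^2 * sin(2*theta) / g
R = 30^2 * 1 / 10
R = 900 / 10
R = 90 m

90 m


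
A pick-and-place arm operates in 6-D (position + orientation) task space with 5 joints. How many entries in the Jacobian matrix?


Given: task space dimension = 6, joints = 5
Jacobian is a 6 x 5 matrix
Total entries = rows * columns
Total = 6 * 5
Total = 30

30


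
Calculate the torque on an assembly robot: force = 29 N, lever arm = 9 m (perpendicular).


Given: F = 29 N, r = 9 m, angle = 90 deg (perpendicular)
Using tau = F * r * sin(90)
sin(90) = 1
tau = 29 * 9 * 1
tau = 261 Nm

261 Nm


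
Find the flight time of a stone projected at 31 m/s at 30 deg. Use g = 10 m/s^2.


Given: v0 = 31 m/s, theta = 30 deg, g = 10 m/s^2
sin(30) = 1/2
Using T = 2*v0*sin(theta) / g
T = 2*31*1/2 / 10
T = 31 / 10
T = 31/10 s

31/10 s


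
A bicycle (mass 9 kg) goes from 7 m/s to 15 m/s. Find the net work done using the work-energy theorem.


Given: m = 9 kg, v0 = 7 m/s, v = 15 m/s
Using W = (1/2)*m*(v^2 - v0^2)
v^2 = 15^2 = 225
v0^2 = 7^2 = 49
v^2 - v0^2 = 225 - 49 = 176
W = (1/2)*9*176 = 792 J

792 J


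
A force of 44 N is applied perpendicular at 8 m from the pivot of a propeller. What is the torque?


Given: F = 44 N, r = 8 m, angle = 90 deg (perpendicular)
Using tau = F * r * sin(90)
sin(90) = 1
tau = 44 * 8 * 1
tau = 352 Nm

352 Nm


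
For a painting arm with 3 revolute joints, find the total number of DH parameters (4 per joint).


Given: 3 joints, 4 DH parameters per joint (d, theta, a, alpha)
Total DH parameters = number_of_joints * 4
Total = 3 * 4
Total = 12

12


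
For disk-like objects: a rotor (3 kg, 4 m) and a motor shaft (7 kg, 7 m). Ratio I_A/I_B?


Given: M1=3 kg, R1=4 m, M2=7 kg, R2=7 m
For a disk: I = (1/2)*M*R^2, so I_A/I_B = (M1*R1^2)/(M2*R2^2)
M1*R1^2 = 3*16 = 48
M2*R2^2 = 7*49 = 343
I_A/I_B = 48/343 = 48/343

48/343


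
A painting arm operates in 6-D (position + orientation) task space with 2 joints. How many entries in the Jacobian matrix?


Given: task space dimension = 6, joints = 2
Jacobian is a 6 x 2 matrix
Total entries = rows * columns
Total = 6 * 2
Total = 12

12


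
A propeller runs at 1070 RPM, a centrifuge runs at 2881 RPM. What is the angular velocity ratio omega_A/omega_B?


Given: RPM_A = 1070, RPM_B = 2881
omega = 2*pi*RPM/60, so omega_A/omega_B = RPM_A / RPM_B
omega_A/omega_B = 1070 / 2881
omega_A/omega_B = 1070/2881

1070/2881


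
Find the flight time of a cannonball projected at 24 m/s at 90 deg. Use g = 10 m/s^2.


Given: v0 = 24 m/s, theta = 90 deg, g = 10 m/s^2
sin(90) = 1
Using T = 2*v0*sin(theta) / g
T = 2*24*1 / 10
T = 48 / 10
T = 24/5 s

24/5 s


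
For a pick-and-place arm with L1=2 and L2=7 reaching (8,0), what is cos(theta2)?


Given: L1 = 2, L2 = 7, target (x, y) = (8, 0)
Using cos(theta2) = (x^2 + y^2 - L1^2 - L2^2) / (2*L1*L2)
x^2 + y^2 = 8^2 + 0 = 64
L1^2 + L2^2 = 4 + 49 = 53
Numerator = 64 - 53 = 11
Denominator = 2*2*7 = 28
cos(theta2) = 11/28 = 11/28

11/28


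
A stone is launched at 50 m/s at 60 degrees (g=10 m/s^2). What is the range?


Given: v0 = 50 m/s, theta = 60 deg, g = 10 m/s^2
sin(2*60) = sin(120) = sqrt(3)/2
Using R = v0^2 * sin(2*theta) / g
R = 50^2 * (sqrt(3)/2) / 10
R = 2500 * sqrt(3) / 20
R = 125*sqrt(3) m

125*sqrt(3) m


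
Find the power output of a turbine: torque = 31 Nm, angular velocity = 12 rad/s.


Given: tau = 31 Nm, omega = 12 rad/s
Using P = tau * omega
P = 31 * 12
P = 372 W

372 W


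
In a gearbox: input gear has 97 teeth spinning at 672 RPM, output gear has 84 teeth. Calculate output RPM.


Given: N1 = 97 teeth, w1 = 672 RPM, N2 = 84 teeth
Using N1*w1 = N2*w2
w2 = N1*w1 / N2
w2 = 97*672 / 84
w2 = 65184 / 84
w2 = 776 RPM

776 RPM


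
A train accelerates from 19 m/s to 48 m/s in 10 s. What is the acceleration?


Given: initial velocity v0 = 19 m/s, final velocity v = 48 m/s, time t = 10 s
Using a = (v - v0) / t
a = (48 - 19) / 10
a = 29 / 10
a = 29/10 m/s^2

29/10 m/s^2
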